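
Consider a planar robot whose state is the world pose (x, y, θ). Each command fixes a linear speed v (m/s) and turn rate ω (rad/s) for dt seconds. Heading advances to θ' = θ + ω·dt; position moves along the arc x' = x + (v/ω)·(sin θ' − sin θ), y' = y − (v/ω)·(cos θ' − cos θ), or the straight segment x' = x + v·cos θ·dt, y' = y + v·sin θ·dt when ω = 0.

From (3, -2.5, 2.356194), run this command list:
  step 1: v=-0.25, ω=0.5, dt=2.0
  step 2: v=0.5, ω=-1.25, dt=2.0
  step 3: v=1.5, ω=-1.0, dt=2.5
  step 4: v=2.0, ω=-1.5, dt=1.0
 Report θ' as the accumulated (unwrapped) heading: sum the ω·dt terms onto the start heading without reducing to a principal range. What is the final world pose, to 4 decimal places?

step 1: θ'=3.3562 (R=-0.5000) → pose (3.4600, -2.6350, 3.3562)
step 2: θ'=0.8562 (R=-0.4000) → pose (3.0727, -1.9820, 0.8562)
step 3: θ'=-1.6438 (R=-1.5000) → pose (5.7017, -3.0744, -1.6438)
step 4: θ'=-3.1438 (R=-1.3333) → pose (4.3690, -4.3105, -3.1438)

(4.3690, -4.3105, -3.1438)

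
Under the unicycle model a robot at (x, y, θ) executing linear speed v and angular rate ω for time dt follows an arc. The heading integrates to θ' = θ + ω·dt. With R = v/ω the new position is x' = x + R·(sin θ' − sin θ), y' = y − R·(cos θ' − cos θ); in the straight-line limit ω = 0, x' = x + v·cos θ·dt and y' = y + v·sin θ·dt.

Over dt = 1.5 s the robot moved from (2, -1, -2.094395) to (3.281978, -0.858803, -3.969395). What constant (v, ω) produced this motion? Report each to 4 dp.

Δθ = -3.969395 − -2.094395 = -1.875000
ω = Δθ/dt = -1.875000/1.5 = -1.2500
R = Δx/(sin θ' − sin θ) = 0.8000
v = R·ω = 0.8000·-1.2500 = -1.0000

v = -1.0000, ω = -1.2500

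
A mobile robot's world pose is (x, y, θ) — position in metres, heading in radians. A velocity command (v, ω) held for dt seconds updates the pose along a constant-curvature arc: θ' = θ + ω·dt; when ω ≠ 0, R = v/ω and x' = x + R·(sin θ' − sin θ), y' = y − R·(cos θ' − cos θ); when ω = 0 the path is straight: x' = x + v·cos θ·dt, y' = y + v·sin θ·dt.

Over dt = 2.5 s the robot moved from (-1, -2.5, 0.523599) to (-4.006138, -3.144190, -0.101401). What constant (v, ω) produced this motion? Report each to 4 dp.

v = -1.2500, ω = -0.2500

Δθ = -0.101401 − 0.523599 = -0.625000
ω = Δθ/dt = -0.625000/2.5 = -0.2500
R = Δx/(sin θ' − sin θ) = 5.0000
v = R·ω = 5.0000·-0.2500 = -1.2500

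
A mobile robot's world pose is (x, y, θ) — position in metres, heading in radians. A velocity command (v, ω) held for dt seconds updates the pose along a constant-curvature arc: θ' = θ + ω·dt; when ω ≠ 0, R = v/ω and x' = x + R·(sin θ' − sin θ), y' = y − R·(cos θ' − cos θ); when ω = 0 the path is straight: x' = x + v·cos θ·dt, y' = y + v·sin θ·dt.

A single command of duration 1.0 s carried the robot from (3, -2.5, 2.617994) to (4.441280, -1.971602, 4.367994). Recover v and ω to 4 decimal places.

v = -1.7500, ω = 1.7500

Δθ = 4.367994 − 2.617994 = 1.750000
ω = Δθ/dt = 1.750000/1.0 = 1.7500
R = Δx/(sin θ' − sin θ) = -1.0000
v = R·ω = -1.0000·1.7500 = -1.7500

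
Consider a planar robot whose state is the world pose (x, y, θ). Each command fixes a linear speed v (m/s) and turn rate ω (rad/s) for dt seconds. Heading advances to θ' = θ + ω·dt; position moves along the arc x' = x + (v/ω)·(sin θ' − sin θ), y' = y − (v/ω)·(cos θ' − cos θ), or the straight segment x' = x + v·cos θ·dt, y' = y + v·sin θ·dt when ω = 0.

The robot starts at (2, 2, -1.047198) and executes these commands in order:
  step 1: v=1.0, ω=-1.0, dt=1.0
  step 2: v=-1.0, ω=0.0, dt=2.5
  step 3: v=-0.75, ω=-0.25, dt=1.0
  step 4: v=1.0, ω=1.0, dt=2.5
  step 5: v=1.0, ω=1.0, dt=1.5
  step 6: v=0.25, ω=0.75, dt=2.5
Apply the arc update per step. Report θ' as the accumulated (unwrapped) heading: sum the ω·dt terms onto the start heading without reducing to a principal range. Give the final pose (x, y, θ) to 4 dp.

step 1: θ'=-2.0472 (R=-1.0000) → pose (2.0226, 1.0414, -2.0472)
step 2: θ'=-2.0472 (straight) → pose (3.1691, 3.2630, -2.0472)
step 3: θ'=-2.2972 (R=3.0000) → pose (3.5923, 3.8798, -2.2972)
step 4: θ'=0.2028 (R=1.0000) → pose (4.5413, 2.2362, 0.2028)
step 5: θ'=1.7028 (R=1.0000) → pose (5.3312, 3.3473, 1.7028)
step 6: θ'=3.5778 (R=0.3333) → pose (4.8599, 3.6055, 3.5778)

(4.8599, 3.6055, 3.5778)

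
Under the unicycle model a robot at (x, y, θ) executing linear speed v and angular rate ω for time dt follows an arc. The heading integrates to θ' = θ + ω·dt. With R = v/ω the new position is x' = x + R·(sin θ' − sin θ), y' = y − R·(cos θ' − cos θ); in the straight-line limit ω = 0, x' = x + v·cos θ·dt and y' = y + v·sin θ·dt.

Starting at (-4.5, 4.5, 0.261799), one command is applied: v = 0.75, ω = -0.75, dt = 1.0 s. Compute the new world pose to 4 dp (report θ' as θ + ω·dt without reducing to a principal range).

θ' = 0.2618 + -0.75·1.0 = -0.4882
R = v/ω = 0.75/-0.75 = -1.0000
x' = -4.5 + -1.0000·(sin -0.4882 − sin 0.2618) = -3.7721
y' = 4.5 − -1.0000·(cos -0.4882 − cos 0.2618) = 4.4173

(-3.7721, 4.4173, -0.4882)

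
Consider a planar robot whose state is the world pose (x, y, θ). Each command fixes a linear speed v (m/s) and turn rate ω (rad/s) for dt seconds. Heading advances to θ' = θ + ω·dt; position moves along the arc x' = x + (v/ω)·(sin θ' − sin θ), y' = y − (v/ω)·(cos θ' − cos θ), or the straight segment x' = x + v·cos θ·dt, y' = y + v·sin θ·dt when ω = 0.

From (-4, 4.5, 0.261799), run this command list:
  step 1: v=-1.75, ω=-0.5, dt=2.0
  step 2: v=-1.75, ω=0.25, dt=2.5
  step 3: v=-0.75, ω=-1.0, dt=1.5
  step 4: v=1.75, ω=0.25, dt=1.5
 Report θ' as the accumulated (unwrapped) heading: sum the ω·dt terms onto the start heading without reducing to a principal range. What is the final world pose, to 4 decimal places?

(-11.4685, 5.2641, -1.2382)

step 1: θ'=-0.7382 (R=3.5000) → pose (-7.2612, 5.2919, -0.7382)
step 2: θ'=-0.1132 (R=-7.0000) → pose (-11.1812, 7.0693, -0.1132)
step 3: θ'=-1.6132 (R=0.7500) → pose (-11.8458, 7.8463, -1.6132)
step 4: θ'=-1.2382 (R=7.0000) → pose (-11.4685, 5.2641, -1.2382)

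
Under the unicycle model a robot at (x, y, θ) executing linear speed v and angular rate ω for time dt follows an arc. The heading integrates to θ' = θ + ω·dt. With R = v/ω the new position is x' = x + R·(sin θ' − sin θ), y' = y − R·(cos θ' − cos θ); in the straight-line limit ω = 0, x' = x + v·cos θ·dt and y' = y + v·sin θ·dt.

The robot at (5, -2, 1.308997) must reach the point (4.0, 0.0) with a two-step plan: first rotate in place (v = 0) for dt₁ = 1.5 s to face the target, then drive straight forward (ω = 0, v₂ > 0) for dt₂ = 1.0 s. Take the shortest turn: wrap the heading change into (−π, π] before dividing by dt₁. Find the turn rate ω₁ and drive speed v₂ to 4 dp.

heading to target = atan2(0−-2, 4−5) = 2.0344
Δθ = wrap(2.0344 − 1.3090) = 0.7254; ω₁ = Δθ/dt₁ = 0.4836
distance = √((4−5)² + (0−-2)²) = 2.2361; v₂ = distance/dt₂ = 2.2361

ω₁ = 0.4836, v₂ = 2.2361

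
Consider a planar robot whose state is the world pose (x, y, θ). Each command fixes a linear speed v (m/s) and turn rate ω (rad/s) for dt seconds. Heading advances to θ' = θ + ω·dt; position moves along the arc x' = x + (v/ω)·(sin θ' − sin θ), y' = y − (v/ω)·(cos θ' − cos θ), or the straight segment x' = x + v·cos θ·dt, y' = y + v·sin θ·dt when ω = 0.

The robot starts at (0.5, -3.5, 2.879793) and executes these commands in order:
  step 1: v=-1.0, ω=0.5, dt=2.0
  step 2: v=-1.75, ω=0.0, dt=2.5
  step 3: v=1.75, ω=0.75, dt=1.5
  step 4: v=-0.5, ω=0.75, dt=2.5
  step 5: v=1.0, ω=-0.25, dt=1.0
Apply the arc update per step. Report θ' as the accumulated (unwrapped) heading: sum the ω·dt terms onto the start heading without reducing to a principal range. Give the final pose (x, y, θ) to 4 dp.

(4.8112, -1.6894, 6.6298)

step 1: θ'=3.8798 (R=-2.0000) → pose (2.3636, -3.0475, 3.8798)
step 2: θ'=3.8798 (straight) → pose (5.5997, -0.1033, 3.8798)
step 3: θ'=5.0048 (R=2.3333) → pose (4.9356, -2.5018, 5.0048)
step 4: θ'=6.8798 (R=-0.6667) → pose (3.9227, -2.1425, 6.8798)
step 5: θ'=6.6298 (R=-4.0000) → pose (4.8112, -1.6894, 6.6298)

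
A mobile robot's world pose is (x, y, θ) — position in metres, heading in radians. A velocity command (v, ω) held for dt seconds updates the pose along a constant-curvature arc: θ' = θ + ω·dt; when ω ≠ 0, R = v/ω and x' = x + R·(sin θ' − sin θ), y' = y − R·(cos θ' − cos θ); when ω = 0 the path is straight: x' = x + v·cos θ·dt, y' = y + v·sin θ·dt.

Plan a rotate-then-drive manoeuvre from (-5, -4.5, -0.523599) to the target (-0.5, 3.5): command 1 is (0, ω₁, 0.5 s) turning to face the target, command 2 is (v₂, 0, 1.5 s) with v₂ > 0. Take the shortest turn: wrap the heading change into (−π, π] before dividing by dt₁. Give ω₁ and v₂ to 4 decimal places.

heading to target = atan2(3.5−-4.5, -0.5−-5) = 1.0584
Δθ = wrap(1.0584 − -0.5236) = 1.5820; ω₁ = Δθ/dt₁ = 3.1640
distance = √((-0.5−-5)² + (3.5−-4.5)²) = 9.1788; v₂ = distance/dt₂ = 6.1192

ω₁ = 3.1640, v₂ = 6.1192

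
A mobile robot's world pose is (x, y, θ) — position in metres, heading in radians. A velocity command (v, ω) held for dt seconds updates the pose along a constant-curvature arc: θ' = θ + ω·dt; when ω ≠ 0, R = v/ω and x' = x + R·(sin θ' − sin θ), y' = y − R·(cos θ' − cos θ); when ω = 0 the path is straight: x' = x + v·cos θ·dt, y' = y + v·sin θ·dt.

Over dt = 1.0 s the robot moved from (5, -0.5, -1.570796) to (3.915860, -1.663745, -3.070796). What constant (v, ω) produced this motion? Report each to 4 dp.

Δθ = -3.070796 − -1.570796 = -1.500000
ω = Δθ/dt = -1.500000/1.0 = -1.5000
R = −Δy/(cos θ' − cos θ) = -1.1667
v = R·ω = -1.1667·-1.5000 = 1.7500

v = 1.7500, ω = -1.5000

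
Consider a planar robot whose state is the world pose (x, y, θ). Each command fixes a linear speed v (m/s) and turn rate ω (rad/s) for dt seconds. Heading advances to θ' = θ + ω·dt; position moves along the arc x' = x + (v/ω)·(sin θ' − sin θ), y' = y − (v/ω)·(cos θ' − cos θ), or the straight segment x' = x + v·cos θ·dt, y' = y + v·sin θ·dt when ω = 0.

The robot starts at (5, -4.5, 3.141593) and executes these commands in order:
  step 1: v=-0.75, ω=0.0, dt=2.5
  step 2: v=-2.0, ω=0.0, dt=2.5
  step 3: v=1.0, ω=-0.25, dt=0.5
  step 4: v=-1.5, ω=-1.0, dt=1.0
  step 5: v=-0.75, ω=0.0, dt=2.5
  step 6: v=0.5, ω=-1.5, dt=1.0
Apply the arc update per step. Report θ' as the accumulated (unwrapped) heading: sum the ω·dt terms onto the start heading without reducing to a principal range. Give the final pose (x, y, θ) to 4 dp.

step 1: θ'=3.1416 (straight) → pose (6.8750, -4.5000, 3.1416)
step 2: θ'=3.1416 (straight) → pose (11.8750, -4.5000, 3.1416)
step 3: θ'=3.0166 (R=-4.0000) → pose (11.3763, -4.4688, 3.0166)
step 4: θ'=2.0166 (R=1.5000) → pose (12.5427, -5.3103, 2.0166)
step 5: θ'=2.0166 (straight) → pose (13.3511, -7.0021, 2.0166)
step 6: θ'=0.5166 (R=-0.3333) → pose (13.4873, -6.5685, 0.5166)

(13.4873, -6.5685, 0.5166)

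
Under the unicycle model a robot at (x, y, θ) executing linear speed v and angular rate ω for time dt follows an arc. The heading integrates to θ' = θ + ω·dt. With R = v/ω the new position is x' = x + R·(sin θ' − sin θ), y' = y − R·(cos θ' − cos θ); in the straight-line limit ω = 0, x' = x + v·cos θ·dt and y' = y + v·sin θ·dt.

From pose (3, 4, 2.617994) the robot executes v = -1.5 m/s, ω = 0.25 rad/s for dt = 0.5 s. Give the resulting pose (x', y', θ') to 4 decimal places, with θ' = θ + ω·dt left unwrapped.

(3.6712, 3.6665, 2.7430)

θ' = 2.6180 + 0.25·0.5 = 2.7430
R = v/ω = -1.5/0.25 = -6.0000
x' = 3 + -6.0000·(sin 2.7430 − sin 2.6180) = 3.6712
y' = 4 − -6.0000·(cos 2.7430 − cos 2.6180) = 3.6665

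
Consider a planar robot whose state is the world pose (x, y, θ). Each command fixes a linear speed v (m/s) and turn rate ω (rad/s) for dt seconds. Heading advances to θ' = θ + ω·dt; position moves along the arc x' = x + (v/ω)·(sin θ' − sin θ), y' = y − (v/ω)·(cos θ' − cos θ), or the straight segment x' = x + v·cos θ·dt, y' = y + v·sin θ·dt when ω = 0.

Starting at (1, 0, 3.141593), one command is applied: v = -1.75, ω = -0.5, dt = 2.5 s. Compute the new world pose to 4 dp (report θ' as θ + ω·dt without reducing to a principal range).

(4.3214, -2.3964, 1.8916)

θ' = 3.1416 + -0.5·2.5 = 1.8916
R = v/ω = -1.75/-0.5 = 3.5000
x' = 1 + 3.5000·(sin 1.8916 − sin 3.1416) = 4.3214
y' = 0 − 3.5000·(cos 1.8916 − cos 3.1416) = -2.3964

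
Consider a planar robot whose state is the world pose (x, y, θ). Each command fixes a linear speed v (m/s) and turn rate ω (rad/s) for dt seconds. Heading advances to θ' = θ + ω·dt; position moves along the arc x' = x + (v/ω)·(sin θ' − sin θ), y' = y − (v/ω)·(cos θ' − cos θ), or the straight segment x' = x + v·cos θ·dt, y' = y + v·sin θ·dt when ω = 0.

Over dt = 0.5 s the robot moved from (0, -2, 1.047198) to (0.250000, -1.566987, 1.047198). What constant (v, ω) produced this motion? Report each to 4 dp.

Δθ = 1.047198 − 1.047198 = 0.000000
ω = Δθ/dt = 0.000000/0.5 = 0.0000
ω = 0 → v = (Δx·cos θ + Δy·sin θ)/dt = 1.0000

v = 1.0000, ω = 0.0000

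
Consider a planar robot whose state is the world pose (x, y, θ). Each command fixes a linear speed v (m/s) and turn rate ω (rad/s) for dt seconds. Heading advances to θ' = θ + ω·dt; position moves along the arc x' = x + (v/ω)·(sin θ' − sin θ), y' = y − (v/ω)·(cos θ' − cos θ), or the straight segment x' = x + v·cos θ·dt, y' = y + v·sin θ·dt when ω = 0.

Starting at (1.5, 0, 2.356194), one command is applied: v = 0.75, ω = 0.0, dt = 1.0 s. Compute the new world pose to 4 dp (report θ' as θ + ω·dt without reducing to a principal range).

θ' = 2.3562 + 0.0·1.0 = 2.3562
ω = 0 → straight: x' = 1.5 + 0.75·cos(2.3562)·1.0 = 0.9697
y' = 0 + 0.75·sin(2.3562)·1.0 = 0.5303

(0.9697, 0.5303, 2.3562)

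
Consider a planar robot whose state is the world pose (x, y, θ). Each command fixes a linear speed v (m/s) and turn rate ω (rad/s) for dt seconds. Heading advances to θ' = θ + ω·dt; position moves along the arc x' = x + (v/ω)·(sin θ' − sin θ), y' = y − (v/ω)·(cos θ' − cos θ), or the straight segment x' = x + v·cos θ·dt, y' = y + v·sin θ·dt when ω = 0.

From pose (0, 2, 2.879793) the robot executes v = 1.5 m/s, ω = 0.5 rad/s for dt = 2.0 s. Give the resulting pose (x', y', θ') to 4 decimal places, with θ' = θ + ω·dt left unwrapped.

(-2.7953, 1.3213, 3.8798)

θ' = 2.8798 + 0.5·2.0 = 3.8798
R = v/ω = 1.5/0.5 = 3.0000
x' = 0 + 3.0000·(sin 3.8798 − sin 2.8798) = -2.7953
y' = 2 − 3.0000·(cos 3.8798 − cos 2.8798) = 1.3213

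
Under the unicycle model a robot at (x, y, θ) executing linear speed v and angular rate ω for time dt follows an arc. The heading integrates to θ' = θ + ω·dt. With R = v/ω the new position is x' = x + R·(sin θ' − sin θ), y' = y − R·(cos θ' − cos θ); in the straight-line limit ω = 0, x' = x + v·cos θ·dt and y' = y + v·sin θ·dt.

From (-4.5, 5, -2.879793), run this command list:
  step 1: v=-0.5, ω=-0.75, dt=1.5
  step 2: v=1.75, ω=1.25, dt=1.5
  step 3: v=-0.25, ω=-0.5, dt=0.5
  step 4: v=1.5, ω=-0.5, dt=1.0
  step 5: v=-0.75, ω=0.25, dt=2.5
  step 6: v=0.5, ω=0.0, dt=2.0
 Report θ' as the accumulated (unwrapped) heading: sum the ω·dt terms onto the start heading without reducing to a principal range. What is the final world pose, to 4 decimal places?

(-6.3703, 4.2185, -2.2548)

step 1: θ'=-4.0048 (R=0.6667) → pose (-3.8208, 4.7894, -4.0048)
step 2: θ'=-2.1298 (R=1.4000) → pose (-6.0716, 4.6218, -2.1298)
step 3: θ'=-2.3798 (R=0.5000) → pose (-5.9929, 4.7185, -2.3798)
step 4: θ'=-2.8798 (R=-3.0000) → pose (-7.2871, 3.9915, -2.8798)
step 5: θ'=-2.2548 (R=-3.0000) → pose (-5.7384, 4.9936, -2.2548)
step 6: θ'=-2.2548 (straight) → pose (-6.3703, 4.2185, -2.2548)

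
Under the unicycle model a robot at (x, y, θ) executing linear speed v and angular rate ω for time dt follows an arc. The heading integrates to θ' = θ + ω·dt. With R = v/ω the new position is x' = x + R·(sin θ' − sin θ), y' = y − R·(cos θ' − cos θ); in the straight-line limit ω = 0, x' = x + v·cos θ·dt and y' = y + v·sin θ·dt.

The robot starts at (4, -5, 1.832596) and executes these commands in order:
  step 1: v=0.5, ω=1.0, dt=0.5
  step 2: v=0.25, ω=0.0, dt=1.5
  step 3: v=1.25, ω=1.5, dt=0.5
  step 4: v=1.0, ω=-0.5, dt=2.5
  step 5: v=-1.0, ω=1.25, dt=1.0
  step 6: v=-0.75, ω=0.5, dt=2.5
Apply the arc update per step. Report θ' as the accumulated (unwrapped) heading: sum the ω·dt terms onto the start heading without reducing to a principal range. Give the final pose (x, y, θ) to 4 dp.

step 1: θ'=2.3326 (R=0.5000) → pose (3.8788, -4.7843, 2.3326)
step 2: θ'=2.3326 (straight) → pose (3.6200, -4.5129, 2.3326)
step 3: θ'=3.0826 (R=0.8333) → pose (3.0661, -4.2563, 3.0826)
step 4: θ'=1.8326 (R=-2.0000) → pose (1.2522, -2.7774, 1.8326)
step 5: θ'=3.0826 (R=-0.8000) → pose (1.9778, -3.3689, 3.0826)
step 6: θ'=4.3326 (R=-1.5000) → pose (3.4593, -2.4276, 4.3326)

(3.4593, -2.4276, 4.3326)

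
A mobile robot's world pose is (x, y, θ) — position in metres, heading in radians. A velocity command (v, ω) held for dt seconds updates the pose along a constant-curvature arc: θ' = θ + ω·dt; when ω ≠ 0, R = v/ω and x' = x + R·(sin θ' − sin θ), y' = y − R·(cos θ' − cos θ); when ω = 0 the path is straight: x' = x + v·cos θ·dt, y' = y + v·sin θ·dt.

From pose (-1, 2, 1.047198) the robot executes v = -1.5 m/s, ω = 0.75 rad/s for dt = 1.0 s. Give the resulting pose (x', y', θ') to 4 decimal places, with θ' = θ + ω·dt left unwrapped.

θ' = 1.0472 + 0.75·1.0 = 1.7972
R = v/ω = -1.5/0.75 = -2.0000
x' = -1 + -2.0000·(sin 1.7972 − sin 1.0472) = -1.2169
y' = 2 − -2.0000·(cos 1.7972 − cos 1.0472) = 0.5511

(-1.2169, 0.5511, 1.7972)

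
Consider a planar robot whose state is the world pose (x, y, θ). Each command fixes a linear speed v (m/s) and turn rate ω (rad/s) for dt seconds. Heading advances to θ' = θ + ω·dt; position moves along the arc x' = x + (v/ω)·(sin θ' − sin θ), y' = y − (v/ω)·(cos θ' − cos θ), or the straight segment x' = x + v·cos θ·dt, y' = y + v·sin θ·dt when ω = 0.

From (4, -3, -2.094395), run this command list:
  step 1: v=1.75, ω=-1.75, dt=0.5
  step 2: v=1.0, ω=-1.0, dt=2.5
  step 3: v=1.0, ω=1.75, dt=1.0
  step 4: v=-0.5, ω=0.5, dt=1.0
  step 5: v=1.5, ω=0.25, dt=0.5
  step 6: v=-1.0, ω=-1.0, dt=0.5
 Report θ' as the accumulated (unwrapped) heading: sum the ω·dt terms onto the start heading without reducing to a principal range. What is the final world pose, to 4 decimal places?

(2.5075, -1.1897, -3.5944)

step 1: θ'=-2.9694 (R=-1.0000) → pose (3.3053, -3.4852, -2.9694)
step 2: θ'=-5.4694 (R=-1.0000) → pose (2.4071, -1.8133, -5.4694)
step 3: θ'=-3.7194 (R=0.5714) → pose (2.3038, -0.9422, -3.7194)
step 4: θ'=-3.2194 (R=-1.0000) → pose (2.7723, -1.1015, -3.2194)
step 5: θ'=-3.0944 (R=6.0000) → pose (2.0229, -1.0900, -3.0944)
step 6: θ'=-3.5944 (R=1.0000) → pose (2.5075, -1.1897, -3.5944)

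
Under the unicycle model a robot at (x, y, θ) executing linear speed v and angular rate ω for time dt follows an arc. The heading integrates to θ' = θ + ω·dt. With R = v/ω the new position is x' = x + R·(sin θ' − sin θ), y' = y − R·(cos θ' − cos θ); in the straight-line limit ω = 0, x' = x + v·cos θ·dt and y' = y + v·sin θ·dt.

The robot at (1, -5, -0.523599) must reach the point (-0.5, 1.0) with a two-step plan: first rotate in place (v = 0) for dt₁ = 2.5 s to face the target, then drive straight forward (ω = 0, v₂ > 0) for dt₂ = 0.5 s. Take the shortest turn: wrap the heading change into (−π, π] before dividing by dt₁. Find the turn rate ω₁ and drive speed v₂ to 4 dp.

heading to target = atan2(1−-5, -0.5−1) = 1.8158
Δθ = wrap(1.8158 − -0.5236) = 2.3394; ω₁ = Δθ/dt₁ = 0.9357
distance = √((-0.5−1)² + (1−-5)²) = 6.1847; v₂ = distance/dt₂ = 12.3693

ω₁ = 0.9357, v₂ = 12.3693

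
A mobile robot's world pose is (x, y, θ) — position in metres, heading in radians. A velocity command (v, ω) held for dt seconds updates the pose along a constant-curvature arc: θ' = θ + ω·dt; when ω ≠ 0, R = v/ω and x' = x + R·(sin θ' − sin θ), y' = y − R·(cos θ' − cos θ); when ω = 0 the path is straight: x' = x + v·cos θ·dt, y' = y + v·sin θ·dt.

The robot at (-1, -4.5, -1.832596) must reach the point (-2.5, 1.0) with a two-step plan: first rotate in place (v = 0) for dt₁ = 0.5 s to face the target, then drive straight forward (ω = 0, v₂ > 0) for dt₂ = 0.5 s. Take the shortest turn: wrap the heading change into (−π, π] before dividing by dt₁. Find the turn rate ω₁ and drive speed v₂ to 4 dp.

heading to target = atan2(1−-4.5, -2.5−-1) = 1.8370
Δθ = wrap(1.8370 − -1.8326) = -2.6135; ω₁ = Δθ/dt₁ = -5.2271
distance = √((-2.5−-1)² + (1−-4.5)²) = 5.7009; v₂ = distance/dt₂ = 11.4018

ω₁ = -5.2271, v₂ = 11.4018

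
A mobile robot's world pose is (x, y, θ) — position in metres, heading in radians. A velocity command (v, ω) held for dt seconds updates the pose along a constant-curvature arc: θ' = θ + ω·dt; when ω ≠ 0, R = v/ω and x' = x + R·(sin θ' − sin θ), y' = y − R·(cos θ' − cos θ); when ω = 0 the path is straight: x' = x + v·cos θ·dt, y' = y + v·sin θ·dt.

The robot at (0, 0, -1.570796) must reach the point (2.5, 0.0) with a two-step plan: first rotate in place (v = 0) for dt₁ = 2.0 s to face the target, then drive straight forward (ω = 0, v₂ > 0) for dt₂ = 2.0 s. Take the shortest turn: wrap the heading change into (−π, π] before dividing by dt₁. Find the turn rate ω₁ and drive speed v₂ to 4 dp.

ω₁ = 0.7854, v₂ = 1.2500

heading to target = atan2(0−0, 2.5−0) = 0.0000
Δθ = wrap(0.0000 − -1.5708) = 1.5708; ω₁ = Δθ/dt₁ = 0.7854
distance = √((2.5−0)² + (0−0)²) = 2.5000; v₂ = distance/dt₂ = 1.2500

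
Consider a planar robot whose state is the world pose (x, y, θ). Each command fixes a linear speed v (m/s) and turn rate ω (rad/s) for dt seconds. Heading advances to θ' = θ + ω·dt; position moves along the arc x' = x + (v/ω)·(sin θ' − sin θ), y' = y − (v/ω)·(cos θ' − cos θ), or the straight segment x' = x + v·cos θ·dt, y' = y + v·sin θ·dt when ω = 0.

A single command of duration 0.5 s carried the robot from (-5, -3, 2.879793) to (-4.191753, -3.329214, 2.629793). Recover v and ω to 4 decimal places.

Δθ = 2.629793 − 2.879793 = -0.250000
ω = Δθ/dt = -0.250000/0.5 = -0.5000
R = Δx/(sin θ' − sin θ) = 3.5000
v = R·ω = 3.5000·-0.5000 = -1.7500

v = -1.7500, ω = -0.5000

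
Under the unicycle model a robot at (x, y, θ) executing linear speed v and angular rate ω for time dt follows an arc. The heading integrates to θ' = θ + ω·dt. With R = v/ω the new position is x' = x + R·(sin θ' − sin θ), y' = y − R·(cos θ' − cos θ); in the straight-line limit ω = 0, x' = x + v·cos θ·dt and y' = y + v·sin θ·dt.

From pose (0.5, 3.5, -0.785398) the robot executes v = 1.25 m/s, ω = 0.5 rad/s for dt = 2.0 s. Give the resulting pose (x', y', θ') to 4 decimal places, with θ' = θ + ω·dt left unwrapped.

(2.8002, 2.8251, 0.2146)

θ' = -0.7854 + 0.5·2.0 = 0.2146
R = v/ω = 1.25/0.5 = 2.5000
x' = 0.5 + 2.5000·(sin 0.2146 − sin -0.7854) = 2.8002
y' = 3.5 − 2.5000·(cos 0.2146 − cos -0.7854) = 2.8251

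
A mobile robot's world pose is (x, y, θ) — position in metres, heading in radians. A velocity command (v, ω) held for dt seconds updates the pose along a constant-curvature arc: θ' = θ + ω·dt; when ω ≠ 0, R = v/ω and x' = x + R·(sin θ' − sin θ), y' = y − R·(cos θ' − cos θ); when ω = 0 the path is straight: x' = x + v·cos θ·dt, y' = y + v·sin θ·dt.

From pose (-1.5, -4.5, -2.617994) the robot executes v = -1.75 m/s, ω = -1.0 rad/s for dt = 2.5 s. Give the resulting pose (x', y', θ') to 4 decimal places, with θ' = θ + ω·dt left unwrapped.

θ' = -2.6180 + -1.0·2.5 = -5.1180
R = v/ω = -1.75/-1.0 = 1.7500
x' = -1.5 + 1.7500·(sin -5.1180 − sin -2.6180) = 0.9830
y' = -4.5 − 1.7500·(cos -5.1180 − cos -2.6180) = -6.7061

(0.9830, -6.7061, -5.1180)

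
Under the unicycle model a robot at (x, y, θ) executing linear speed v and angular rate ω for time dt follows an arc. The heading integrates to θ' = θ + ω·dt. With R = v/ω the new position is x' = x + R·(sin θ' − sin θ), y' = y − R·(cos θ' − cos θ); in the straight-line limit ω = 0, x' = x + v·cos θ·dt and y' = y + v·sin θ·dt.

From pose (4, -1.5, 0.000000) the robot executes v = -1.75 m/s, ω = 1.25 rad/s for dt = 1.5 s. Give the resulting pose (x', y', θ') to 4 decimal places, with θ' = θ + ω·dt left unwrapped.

(2.6643, -3.3193, 1.8750)

θ' = 0.0000 + 1.25·1.5 = 1.8750
R = v/ω = -1.75/1.25 = -1.4000
x' = 4 + -1.4000·(sin 1.8750 − sin 0.0000) = 2.6643
y' = -1.5 − -1.4000·(cos 1.8750 − cos 0.0000) = -3.3193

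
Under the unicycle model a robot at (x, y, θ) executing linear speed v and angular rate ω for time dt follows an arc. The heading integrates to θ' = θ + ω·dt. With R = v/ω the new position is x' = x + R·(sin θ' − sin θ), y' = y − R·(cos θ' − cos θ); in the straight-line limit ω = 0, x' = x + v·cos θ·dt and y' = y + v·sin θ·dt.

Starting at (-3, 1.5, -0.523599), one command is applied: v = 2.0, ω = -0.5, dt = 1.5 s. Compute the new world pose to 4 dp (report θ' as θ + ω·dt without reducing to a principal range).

(-1.1754, -0.7927, -1.2736)

θ' = -0.5236 + -0.5·1.5 = -1.2736
R = v/ω = 2.0/-0.5 = -4.0000
x' = -3 + -4.0000·(sin -1.2736 − sin -0.5236) = -1.1754
y' = 1.5 − -4.0000·(cos -1.2736 − cos -0.5236) = -0.7927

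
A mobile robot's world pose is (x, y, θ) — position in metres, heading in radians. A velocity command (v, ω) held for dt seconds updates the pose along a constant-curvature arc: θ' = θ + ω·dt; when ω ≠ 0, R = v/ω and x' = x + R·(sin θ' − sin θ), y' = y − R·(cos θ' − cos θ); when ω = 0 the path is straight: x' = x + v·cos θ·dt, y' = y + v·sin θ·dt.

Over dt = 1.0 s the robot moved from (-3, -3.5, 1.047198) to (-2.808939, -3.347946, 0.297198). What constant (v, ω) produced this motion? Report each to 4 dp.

v = 0.2500, ω = -0.7500

Δθ = 0.297198 − 1.047198 = -0.750000
ω = Δθ/dt = -0.750000/1.0 = -0.7500
R = Δx/(sin θ' − sin θ) = -0.3333
v = R·ω = -0.3333·-0.7500 = 0.2500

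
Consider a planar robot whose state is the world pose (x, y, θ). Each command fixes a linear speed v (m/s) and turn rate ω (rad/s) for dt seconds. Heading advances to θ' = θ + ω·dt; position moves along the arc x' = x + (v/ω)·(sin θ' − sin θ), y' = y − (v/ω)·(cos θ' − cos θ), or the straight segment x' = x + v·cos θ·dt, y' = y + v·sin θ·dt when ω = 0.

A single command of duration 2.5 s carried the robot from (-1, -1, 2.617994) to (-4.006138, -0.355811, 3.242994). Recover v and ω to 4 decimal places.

v = 1.2500, ω = 0.2500

Δθ = 3.242994 − 2.617994 = 0.625000
ω = Δθ/dt = 0.625000/2.5 = 0.2500
R = Δx/(sin θ' − sin θ) = 5.0000
v = R·ω = 5.0000·0.2500 = 1.2500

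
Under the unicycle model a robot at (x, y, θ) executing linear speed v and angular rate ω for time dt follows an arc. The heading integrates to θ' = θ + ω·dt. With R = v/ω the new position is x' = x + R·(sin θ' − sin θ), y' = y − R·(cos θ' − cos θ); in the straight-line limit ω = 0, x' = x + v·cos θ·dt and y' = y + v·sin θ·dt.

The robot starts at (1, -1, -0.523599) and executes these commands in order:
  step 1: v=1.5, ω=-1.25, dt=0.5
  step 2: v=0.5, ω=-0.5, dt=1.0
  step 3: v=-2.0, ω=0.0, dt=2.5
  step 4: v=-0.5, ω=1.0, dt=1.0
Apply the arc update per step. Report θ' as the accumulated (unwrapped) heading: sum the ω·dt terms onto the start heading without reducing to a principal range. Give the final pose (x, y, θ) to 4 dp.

step 1: θ'=-1.1486 (R=-1.2000) → pose (1.4946, -1.5475, -1.1486)
step 2: θ'=-1.6486 (R=-1.0000) → pose (1.5794, -2.0350, -1.6486)
step 3: θ'=-1.6486 (straight) → pose (1.9680, 2.9499, -1.6486)
step 4: θ'=-0.6486 (R=-0.5000) → pose (1.7716, 3.3872, -0.6486)

(1.7716, 3.3872, -0.6486)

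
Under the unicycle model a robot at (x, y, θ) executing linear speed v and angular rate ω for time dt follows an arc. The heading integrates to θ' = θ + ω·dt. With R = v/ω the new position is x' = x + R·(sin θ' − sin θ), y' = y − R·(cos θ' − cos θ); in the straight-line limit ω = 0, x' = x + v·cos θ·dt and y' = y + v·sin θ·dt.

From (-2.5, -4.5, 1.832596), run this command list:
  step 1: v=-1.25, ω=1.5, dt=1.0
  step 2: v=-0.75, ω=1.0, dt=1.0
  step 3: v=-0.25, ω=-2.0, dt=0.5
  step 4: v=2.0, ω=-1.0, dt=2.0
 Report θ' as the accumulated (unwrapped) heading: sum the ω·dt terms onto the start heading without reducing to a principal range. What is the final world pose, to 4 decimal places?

step 1: θ'=3.3326 (R=-0.8333) → pose (-1.5369, -5.1025, 3.3326)
step 2: θ'=4.3326 (R=-0.7500) → pose (-0.9827, -4.6442, 4.3326)
step 3: θ'=3.3326 (R=0.1250) → pose (-0.8903, -4.5678, 3.3326)
step 4: θ'=1.3326 (R=-2.0000) → pose (-3.2135, -2.1323, 1.3326)

(-3.2135, -2.1323, 1.3326)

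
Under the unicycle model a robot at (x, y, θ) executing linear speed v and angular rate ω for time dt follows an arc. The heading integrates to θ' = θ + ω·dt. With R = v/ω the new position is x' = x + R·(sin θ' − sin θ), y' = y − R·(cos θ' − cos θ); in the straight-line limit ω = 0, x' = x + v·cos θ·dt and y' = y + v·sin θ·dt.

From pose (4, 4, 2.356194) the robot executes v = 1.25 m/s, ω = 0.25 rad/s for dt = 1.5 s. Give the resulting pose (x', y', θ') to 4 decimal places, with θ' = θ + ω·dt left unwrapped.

(2.4593, 5.0493, 2.7312)

θ' = 2.3562 + 0.25·1.5 = 2.7312
R = v/ω = 1.25/0.25 = 5.0000
x' = 4 + 5.0000·(sin 2.7312 − sin 2.3562) = 2.4593
y' = 4 − 5.0000·(cos 2.7312 − cos 2.3562) = 5.0493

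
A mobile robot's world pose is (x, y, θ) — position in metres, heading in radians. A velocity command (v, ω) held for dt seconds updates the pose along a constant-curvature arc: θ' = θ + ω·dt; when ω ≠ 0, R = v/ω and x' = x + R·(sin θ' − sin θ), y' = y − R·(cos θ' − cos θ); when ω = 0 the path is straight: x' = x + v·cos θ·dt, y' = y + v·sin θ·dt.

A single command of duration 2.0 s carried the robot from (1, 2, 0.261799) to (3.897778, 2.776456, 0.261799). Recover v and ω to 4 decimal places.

v = 1.5000, ω = 0.0000

Δθ = 0.261799 − 0.261799 = 0.000000
ω = Δθ/dt = 0.000000/2.0 = 0.0000
ω = 0 → v = (Δx·cos θ + Δy·sin θ)/dt = 1.5000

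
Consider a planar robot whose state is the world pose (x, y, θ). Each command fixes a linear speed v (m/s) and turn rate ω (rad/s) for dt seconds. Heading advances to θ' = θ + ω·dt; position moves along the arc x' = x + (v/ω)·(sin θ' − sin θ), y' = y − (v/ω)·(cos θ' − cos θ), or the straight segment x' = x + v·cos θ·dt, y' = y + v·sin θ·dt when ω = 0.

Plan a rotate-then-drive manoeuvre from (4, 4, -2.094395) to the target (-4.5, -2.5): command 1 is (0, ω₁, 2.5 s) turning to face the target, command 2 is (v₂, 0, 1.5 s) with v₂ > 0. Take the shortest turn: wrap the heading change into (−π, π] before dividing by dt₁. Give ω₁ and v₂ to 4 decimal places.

ω₁ = -0.1577, v₂ = 7.1336

heading to target = atan2(-2.5−4, -4.5−4) = -2.4887
Δθ = wrap(-2.4887 − -2.0944) = -0.3944; ω₁ = Δθ/dt₁ = -0.1577
distance = √((-4.5−4)² + (-2.5−4)²) = 10.7005; v₂ = distance/dt₂ = 7.1336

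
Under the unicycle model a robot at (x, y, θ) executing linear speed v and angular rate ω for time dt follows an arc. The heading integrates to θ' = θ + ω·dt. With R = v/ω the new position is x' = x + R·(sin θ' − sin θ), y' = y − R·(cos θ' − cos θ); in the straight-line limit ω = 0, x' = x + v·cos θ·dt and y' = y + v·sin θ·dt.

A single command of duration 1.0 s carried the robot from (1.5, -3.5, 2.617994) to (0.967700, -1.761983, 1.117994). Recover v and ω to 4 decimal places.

Δθ = 1.117994 − 2.617994 = -1.500000
ω = Δθ/dt = -1.500000/1.0 = -1.5000
R = −Δy/(cos θ' − cos θ) = -1.3333
v = R·ω = -1.3333·-1.5000 = 2.0000

v = 2.0000, ω = -1.5000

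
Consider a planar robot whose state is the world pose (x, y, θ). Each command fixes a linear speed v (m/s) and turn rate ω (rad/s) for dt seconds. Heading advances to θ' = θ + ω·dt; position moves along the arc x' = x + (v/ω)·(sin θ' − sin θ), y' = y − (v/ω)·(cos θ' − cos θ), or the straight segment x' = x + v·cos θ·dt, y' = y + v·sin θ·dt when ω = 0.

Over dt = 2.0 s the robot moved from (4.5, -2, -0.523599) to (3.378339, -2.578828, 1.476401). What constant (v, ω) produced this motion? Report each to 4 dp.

Δθ = 1.476401 − -0.523599 = 2.000000
ω = Δθ/dt = 2.000000/2.0 = 1.0000
R = Δx/(sin θ' − sin θ) = -0.7500
v = R·ω = -0.7500·1.0000 = -0.7500

v = -0.7500, ω = 1.0000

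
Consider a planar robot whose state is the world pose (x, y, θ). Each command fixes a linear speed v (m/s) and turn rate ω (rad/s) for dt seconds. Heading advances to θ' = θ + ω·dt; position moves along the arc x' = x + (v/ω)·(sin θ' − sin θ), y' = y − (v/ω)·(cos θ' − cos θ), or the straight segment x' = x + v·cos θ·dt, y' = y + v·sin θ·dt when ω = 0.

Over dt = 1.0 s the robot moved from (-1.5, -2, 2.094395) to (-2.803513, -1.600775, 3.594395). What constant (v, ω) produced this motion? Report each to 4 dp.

Δθ = 3.594395 − 2.094395 = 1.500000
ω = Δθ/dt = 1.500000/1.0 = 1.5000
R = Δx/(sin θ' − sin θ) = 1.0000
v = R·ω = 1.0000·1.5000 = 1.5000

v = 1.5000, ω = 1.5000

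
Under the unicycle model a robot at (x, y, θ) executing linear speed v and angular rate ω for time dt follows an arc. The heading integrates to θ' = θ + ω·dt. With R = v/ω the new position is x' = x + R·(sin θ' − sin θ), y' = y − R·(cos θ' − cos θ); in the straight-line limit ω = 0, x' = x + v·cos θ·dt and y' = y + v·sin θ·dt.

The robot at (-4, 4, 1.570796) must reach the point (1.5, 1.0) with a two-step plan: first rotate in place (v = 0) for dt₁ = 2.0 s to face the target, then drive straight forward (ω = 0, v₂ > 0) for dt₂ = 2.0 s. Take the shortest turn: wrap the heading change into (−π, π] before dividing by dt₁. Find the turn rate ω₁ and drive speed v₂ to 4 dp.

heading to target = atan2(1−4, 1.5−-4) = -0.4993
Δθ = wrap(-0.4993 − 1.5708) = -2.0701; ω₁ = Δθ/dt₁ = -1.0351
distance = √((1.5−-4)² + (1−4)²) = 6.2650; v₂ = distance/dt₂ = 3.1325

ω₁ = -1.0351, v₂ = 3.1325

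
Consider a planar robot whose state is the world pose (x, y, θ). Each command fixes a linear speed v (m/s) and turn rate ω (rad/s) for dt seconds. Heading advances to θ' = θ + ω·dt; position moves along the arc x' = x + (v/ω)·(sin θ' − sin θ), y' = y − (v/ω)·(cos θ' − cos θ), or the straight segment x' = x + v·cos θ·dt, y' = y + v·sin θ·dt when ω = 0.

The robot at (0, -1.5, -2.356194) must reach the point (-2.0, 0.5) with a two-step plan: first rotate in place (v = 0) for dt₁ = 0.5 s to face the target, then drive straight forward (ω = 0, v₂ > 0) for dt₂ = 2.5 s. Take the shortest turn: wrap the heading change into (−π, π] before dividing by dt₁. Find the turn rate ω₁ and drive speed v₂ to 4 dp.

ω₁ = -3.1416, v₂ = 1.1314

heading to target = atan2(0.5−-1.5, -2−0) = 2.3562
Δθ = wrap(2.3562 − -2.3562) = -1.5708; ω₁ = Δθ/dt₁ = -3.1416
distance = √((-2−0)² + (0.5−-1.5)²) = 2.8284; v₂ = distance/dt₂ = 1.1314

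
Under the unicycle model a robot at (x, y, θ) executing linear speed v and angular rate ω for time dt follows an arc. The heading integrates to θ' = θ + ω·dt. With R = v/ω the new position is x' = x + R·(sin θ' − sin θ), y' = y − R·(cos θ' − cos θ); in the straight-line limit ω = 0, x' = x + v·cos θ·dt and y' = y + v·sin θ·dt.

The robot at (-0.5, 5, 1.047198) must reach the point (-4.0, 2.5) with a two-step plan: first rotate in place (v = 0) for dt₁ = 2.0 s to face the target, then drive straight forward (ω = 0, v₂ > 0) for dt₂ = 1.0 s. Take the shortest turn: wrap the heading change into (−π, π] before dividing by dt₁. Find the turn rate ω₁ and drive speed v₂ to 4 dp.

heading to target = atan2(2.5−5, -4−-0.5) = -2.5213
Δθ = wrap(-2.5213 − 1.0472) = 2.7146; ω₁ = Δθ/dt₁ = 1.3573
distance = √((-4−-0.5)² + (2.5−5)²) = 4.3012; v₂ = distance/dt₂ = 4.3012

ω₁ = 1.3573, v₂ = 4.3012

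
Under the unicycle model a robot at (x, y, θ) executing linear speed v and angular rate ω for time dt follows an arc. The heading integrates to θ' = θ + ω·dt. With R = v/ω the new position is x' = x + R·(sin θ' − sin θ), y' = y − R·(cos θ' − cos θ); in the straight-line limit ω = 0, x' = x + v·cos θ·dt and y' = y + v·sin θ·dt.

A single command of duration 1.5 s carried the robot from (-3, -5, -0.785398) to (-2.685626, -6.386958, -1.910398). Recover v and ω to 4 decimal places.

Δθ = -1.910398 − -0.785398 = -1.125000
ω = Δθ/dt = -1.125000/1.5 = -0.7500
R = −Δy/(cos θ' − cos θ) = -1.3333
v = R·ω = -1.3333·-0.7500 = 1.0000

v = 1.0000, ω = -0.7500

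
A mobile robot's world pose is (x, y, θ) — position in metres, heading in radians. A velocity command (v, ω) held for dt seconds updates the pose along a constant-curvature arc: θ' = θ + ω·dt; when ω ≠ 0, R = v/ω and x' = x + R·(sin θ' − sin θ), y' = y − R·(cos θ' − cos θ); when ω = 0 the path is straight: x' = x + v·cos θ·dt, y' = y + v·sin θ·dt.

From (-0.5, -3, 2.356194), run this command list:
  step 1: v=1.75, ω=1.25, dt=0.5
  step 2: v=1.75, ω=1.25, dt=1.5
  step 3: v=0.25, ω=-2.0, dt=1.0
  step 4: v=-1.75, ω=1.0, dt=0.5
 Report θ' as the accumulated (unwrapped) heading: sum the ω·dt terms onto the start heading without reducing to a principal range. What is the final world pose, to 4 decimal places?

(-2.1690, -4.3591, 3.3562)

step 1: θ'=2.9812 (R=1.4000) → pose (-1.2664, -2.6079, 2.9812)
step 2: θ'=4.8562 (R=1.4000) → pose (-2.8755, -4.1906, 4.8562)
step 3: θ'=2.8562 (R=-0.1250) → pose (-3.0344, -4.3284, 2.8562)
step 4: θ'=3.3562 (R=-1.7500) → pose (-2.1690, -4.3591, 3.3562)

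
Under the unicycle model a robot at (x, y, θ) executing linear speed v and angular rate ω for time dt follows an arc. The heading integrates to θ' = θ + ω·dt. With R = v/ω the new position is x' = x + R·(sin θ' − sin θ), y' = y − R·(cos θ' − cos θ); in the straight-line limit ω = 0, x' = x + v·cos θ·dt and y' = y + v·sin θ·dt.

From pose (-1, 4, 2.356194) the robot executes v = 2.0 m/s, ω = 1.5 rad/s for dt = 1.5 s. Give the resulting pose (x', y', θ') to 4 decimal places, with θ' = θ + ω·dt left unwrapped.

(-3.2686, 3.1985, 4.6062)

θ' = 2.3562 + 1.5·1.5 = 4.6062
R = v/ω = 2.0/1.5 = 1.3333
x' = -1 + 1.3333·(sin 4.6062 − sin 2.3562) = -3.2686
y' = 4 − 1.3333·(cos 4.6062 − cos 2.3562) = 3.1985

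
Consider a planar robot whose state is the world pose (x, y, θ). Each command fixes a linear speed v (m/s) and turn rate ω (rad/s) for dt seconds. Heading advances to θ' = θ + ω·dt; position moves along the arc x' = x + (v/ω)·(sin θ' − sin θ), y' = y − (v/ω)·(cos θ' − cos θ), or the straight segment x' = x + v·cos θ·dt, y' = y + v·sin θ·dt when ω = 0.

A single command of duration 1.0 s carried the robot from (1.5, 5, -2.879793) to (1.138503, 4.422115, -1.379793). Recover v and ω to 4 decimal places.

v = 0.7500, ω = 1.5000

Δθ = -1.379793 − -2.879793 = 1.500000
ω = Δθ/dt = 1.500000/1.0 = 1.5000
R = −Δy/(cos θ' − cos θ) = 0.5000
v = R·ω = 0.5000·1.5000 = 0.7500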